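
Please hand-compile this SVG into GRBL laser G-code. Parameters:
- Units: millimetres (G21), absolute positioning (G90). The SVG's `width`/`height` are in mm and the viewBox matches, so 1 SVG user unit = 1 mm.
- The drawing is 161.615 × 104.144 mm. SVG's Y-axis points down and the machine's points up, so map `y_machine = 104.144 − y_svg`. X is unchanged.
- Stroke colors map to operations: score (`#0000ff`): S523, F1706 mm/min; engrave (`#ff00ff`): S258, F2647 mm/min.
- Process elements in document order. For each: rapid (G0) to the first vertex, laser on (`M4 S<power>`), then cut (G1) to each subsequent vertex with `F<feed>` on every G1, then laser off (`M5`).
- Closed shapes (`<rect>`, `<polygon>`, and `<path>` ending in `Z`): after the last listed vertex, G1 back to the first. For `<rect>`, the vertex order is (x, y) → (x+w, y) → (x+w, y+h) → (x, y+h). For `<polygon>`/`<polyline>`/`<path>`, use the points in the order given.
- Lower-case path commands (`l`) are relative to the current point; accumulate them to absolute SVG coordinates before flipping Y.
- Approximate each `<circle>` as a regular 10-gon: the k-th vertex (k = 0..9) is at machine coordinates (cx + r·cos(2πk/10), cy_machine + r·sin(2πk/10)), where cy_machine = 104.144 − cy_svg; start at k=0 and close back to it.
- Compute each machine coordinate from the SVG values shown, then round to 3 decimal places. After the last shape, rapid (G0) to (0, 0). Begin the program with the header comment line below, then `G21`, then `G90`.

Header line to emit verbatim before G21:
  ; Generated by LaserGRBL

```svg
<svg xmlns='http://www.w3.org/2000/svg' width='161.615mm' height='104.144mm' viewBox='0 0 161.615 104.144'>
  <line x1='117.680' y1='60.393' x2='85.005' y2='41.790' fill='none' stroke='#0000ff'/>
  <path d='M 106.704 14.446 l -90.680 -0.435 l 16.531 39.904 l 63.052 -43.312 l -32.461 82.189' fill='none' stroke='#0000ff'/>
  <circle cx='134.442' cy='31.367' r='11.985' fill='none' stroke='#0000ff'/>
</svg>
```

1 u = 1 mm; y_m = 104.144 − y.

[1] `<line>` line segment, #0000ff→score S523 F1706: (117.680,43.751) → (85.005,62.354)

[2] `<path>` open polyline, #0000ff→score S523 F1706: (106.704,89.698) → (16.024,90.133) → (32.555,50.229) → (95.607,93.541) → (63.146,11.352)

[3] `<circle>` circle, #0000ff→score S523 F1706: (146.427,72.777) → (144.138,79.822) → (138.146,84.175) → (130.738,84.175) → (124.746,79.822) → (122.457,72.777) → (124.746,65.732) → (130.738,61.379) → (138.146,61.379) → (144.138,65.732) → (146.427,72.777) (closed)

; Generated by LaserGRBL
G21
G90
G0 X117.680 Y43.751
M4 S523
G1 X85.005 Y62.354 F1706
M5
G0 X106.704 Y89.698
M4 S523
G1 X16.024 Y90.133 F1706
G1 X32.555 Y50.229 F1706
G1 X95.607 Y93.541 F1706
G1 X63.146 Y11.352 F1706
M5
G0 X146.427 Y72.777
M4 S523
G1 X144.138 Y79.822 F1706
G1 X138.146 Y84.175 F1706
G1 X130.738 Y84.175 F1706
G1 X124.746 Y79.822 F1706
G1 X122.457 Y72.777 F1706
G1 X124.746 Y65.732 F1706
G1 X130.738 Y61.379 F1706
G1 X138.146 Y61.379 F1706
G1 X144.138 Y65.732 F1706
G1 X146.427 Y72.777 F1706
M5
G0 X0.000 Y0.000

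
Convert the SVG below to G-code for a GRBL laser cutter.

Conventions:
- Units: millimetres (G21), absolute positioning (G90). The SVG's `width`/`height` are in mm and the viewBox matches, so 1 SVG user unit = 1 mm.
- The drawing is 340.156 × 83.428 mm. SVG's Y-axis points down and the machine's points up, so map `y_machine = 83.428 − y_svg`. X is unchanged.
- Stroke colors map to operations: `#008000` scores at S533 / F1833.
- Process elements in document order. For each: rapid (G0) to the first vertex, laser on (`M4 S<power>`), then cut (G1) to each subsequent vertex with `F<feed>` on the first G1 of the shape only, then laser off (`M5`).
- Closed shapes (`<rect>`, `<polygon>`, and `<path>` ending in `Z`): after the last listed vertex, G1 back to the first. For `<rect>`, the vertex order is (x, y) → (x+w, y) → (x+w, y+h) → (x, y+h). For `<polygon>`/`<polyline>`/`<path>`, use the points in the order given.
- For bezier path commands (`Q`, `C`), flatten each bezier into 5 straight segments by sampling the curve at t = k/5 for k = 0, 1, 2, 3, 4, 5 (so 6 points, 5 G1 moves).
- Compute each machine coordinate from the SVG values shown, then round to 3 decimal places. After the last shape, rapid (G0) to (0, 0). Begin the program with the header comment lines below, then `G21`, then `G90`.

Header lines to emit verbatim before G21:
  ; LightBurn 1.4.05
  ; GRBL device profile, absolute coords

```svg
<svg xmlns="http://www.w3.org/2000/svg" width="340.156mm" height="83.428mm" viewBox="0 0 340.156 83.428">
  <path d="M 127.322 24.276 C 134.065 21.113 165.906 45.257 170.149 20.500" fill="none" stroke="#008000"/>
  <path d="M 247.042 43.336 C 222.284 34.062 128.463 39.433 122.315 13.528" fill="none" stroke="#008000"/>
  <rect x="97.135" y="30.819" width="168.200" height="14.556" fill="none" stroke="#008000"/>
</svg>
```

Since the viewBox matches the mm dimensions, user units are millimetres directly. The only transform is the Y-flip y_m = 83.428 − y_svg.

Shape 1 is a cubic bezier drawn with `<path>`. Its stroke #008000 means score at S533, F1833. After flipping Y the toolpath is (127.322,59.152) → (133.958,58.383) → (144.088,54.718) → (155.183,51.815) → (164.713,53.332) → (170.149,62.928).

Shape 2 is a cubic bezier drawn with `<path>`. Its stroke #008000 means score at S533, F1833. After flipping Y the toolpath is (247.042,40.092) → (225.154,44.266) → (194.213,47.130) → (161.745,50.888) → (135.271,57.743) → (122.315,69.900).

Shape 3 is a rectangle drawn with `<rect>`. Its stroke #008000 means score at S533, F1833. After flipping Y the toolpath is (97.135,52.609) → (265.335,52.609) → (265.335,38.053) → (97.135,38.053) → (97.135,52.609), returning to the start.

; LightBurn 1.4.05
; GRBL device profile, absolute coords
G21
G90
G0 X127.322 Y59.152
M4 S533
G1 X133.958 Y58.383 F1833
G1 X144.088 Y54.718
G1 X155.183 Y51.815
G1 X164.713 Y53.332
G1 X170.149 Y62.928
M5
G0 X247.042 Y40.092
M4 S533
G1 X225.154 Y44.266 F1833
G1 X194.213 Y47.130
G1 X161.745 Y50.888
G1 X135.271 Y57.743
G1 X122.315 Y69.900
M5
G0 X97.135 Y52.609
M4 S533
G1 X265.335 Y52.609 F1833
G1 X265.335 Y38.053
G1 X97.135 Y38.053
G1 X97.135 Y52.609
M5
G0 X0.000 Y0.000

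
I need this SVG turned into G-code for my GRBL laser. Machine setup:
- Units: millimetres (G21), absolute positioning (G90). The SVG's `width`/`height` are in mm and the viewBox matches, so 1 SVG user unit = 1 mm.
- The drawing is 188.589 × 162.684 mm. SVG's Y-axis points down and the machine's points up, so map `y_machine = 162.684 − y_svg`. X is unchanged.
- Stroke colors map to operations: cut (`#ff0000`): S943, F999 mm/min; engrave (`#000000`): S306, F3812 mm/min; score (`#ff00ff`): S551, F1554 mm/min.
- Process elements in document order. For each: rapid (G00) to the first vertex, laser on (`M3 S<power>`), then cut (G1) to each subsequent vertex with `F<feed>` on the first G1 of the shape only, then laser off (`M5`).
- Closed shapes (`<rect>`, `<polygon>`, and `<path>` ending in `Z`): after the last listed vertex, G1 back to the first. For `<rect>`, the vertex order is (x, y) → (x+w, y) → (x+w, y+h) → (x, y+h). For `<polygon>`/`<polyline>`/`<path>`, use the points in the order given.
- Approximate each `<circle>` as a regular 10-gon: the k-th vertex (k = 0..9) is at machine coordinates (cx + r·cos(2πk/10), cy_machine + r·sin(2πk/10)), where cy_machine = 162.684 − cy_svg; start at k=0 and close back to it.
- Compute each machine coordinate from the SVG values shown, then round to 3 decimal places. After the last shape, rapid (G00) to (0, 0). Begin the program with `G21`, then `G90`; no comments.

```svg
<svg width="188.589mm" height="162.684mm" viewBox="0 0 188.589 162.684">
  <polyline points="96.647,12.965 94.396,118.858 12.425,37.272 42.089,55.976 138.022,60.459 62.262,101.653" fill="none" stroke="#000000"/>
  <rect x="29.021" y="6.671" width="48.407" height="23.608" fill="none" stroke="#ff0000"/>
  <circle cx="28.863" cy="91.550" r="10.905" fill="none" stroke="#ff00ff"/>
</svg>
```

G21
G90
G00 X96.647 Y149.719
M3 S306
G1 X94.396 Y43.826 F3812
G1 X12.425 Y125.412
G1 X42.089 Y106.708
G1 X138.022 Y102.225
G1 X62.262 Y61.031
M5
G00 X29.021 Y156.013
M3 S943
G1 X77.428 Y156.013 F999
G1 X77.428 Y132.405
G1 X29.021 Y132.405
G1 X29.021 Y156.013
M5
G00 X39.768 Y71.134
M3 S551
G1 X37.685 Y77.544 F1554
G1 X32.233 Y81.505
G1 X25.493 Y81.505
G1 X20.041 Y77.544
G1 X17.958 Y71.134
G1 X20.041 Y64.724
G1 X25.493 Y60.763
G1 X32.233 Y60.763
G1 X37.685 Y64.724
G1 X39.768 Y71.134
M5
G00 X0.000 Y0.000

Since the viewBox matches the mm dimensions, user units are millimetres directly. The only transform is the Y-flip y_m = 162.684 − y_svg.

Shape 1 is a open polyline drawn with `<polyline>`. Its stroke #000000 means engrave at S306, F3812. After flipping Y the toolpath is (96.647,149.719) → (94.396,43.826) → (12.425,125.412) → (42.089,106.708) → (138.022,102.225) → (62.262,61.031).

Shape 2 is a rectangle drawn with `<rect>`. Its stroke #ff0000 means cut at S943, F999. After flipping Y the toolpath is (29.021,156.013) → (77.428,156.013) → (77.428,132.405) → (29.021,132.405) → (29.021,156.013), returning to the start.

Shape 3 is a circle drawn with `<circle>`. Its stroke #ff00ff means score at S551, F1554. After flipping Y the toolpath is (39.768,71.134) → (37.685,77.544) → (32.233,81.505) → (25.493,81.505) → (20.041,77.544) → (17.958,71.134) → (20.041,64.724) → (25.493,60.763) → (32.233,60.763) → (37.685,64.724) → (39.768,71.134), returning to the start.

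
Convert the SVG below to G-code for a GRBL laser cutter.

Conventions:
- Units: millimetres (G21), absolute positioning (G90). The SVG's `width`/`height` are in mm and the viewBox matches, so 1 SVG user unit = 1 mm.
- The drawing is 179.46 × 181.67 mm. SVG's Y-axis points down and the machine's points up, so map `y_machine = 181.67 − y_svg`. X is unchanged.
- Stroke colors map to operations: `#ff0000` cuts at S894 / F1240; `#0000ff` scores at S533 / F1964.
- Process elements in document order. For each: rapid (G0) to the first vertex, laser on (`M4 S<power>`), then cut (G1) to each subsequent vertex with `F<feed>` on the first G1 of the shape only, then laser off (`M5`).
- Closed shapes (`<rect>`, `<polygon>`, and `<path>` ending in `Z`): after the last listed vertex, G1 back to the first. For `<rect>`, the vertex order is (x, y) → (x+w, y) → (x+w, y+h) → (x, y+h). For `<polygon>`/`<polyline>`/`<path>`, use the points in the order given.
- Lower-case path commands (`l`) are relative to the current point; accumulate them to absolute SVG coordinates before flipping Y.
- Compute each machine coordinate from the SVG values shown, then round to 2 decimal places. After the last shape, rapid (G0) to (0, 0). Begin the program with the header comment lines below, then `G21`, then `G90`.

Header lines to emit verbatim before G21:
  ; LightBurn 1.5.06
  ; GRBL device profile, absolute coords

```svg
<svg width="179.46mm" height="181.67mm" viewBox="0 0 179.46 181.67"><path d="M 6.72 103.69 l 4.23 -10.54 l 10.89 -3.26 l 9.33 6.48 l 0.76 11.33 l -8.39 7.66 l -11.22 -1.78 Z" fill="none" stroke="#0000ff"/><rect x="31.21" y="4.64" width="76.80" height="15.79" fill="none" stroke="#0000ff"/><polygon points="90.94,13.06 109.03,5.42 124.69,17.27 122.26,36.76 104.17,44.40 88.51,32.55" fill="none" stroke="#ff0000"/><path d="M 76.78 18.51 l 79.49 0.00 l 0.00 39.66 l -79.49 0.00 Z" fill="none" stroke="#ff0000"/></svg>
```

1 u = 1 mm; y_m = 181.67 − y.

[1] `<path>` regular polygon, #0000ff→score S533 F1964: (6.72,77.98) → (10.95,88.52) → (21.84,91.78) → (31.17,85.30) → (31.93,73.97) → (23.54,66.31) → (12.32,68.09) → (6.72,77.98) (closed)

[2] `<rect>` rectangle, #0000ff→score S533 F1964: (31.21,177.03) → (108.01,177.03) → (108.01,161.24) → (31.21,161.24) → (31.21,177.03) (closed)

[3] `<polygon>` regular polygon, #ff0000→cut S894 F1240: (90.94,168.61) → (109.03,176.25) → (124.69,164.40) → (122.26,144.91) → (104.17,137.27) → (88.51,149.12) → (90.94,168.61) (closed)

[4] `<path>` rectangle, #ff0000→cut S894 F1240: (76.78,163.16) → (156.27,163.16) → (156.27,123.50) → (76.78,123.50) → (76.78,163.16) (closed)

; LightBurn 1.5.06
; GRBL device profile, absolute coords
G21
G90
G0 X6.72 Y77.98
M4 S533
G1 X10.95 Y88.52 F1964
G1 X21.84 Y91.78
G1 X31.17 Y85.30
G1 X31.93 Y73.97
G1 X23.54 Y66.31
G1 X12.32 Y68.09
G1 X6.72 Y77.98
M5
G0 X31.21 Y177.03
M4 S533
G1 X108.01 Y177.03 F1964
G1 X108.01 Y161.24
G1 X31.21 Y161.24
G1 X31.21 Y177.03
M5
G0 X90.94 Y168.61
M4 S894
G1 X109.03 Y176.25 F1240
G1 X124.69 Y164.40
G1 X122.26 Y144.91
G1 X104.17 Y137.27
G1 X88.51 Y149.12
G1 X90.94 Y168.61
M5
G0 X76.78 Y163.16
M4 S894
G1 X156.27 Y163.16 F1240
G1 X156.27 Y123.50
G1 X76.78 Y123.50
G1 X76.78 Y163.16
M5
G0 X0.00 Y0.00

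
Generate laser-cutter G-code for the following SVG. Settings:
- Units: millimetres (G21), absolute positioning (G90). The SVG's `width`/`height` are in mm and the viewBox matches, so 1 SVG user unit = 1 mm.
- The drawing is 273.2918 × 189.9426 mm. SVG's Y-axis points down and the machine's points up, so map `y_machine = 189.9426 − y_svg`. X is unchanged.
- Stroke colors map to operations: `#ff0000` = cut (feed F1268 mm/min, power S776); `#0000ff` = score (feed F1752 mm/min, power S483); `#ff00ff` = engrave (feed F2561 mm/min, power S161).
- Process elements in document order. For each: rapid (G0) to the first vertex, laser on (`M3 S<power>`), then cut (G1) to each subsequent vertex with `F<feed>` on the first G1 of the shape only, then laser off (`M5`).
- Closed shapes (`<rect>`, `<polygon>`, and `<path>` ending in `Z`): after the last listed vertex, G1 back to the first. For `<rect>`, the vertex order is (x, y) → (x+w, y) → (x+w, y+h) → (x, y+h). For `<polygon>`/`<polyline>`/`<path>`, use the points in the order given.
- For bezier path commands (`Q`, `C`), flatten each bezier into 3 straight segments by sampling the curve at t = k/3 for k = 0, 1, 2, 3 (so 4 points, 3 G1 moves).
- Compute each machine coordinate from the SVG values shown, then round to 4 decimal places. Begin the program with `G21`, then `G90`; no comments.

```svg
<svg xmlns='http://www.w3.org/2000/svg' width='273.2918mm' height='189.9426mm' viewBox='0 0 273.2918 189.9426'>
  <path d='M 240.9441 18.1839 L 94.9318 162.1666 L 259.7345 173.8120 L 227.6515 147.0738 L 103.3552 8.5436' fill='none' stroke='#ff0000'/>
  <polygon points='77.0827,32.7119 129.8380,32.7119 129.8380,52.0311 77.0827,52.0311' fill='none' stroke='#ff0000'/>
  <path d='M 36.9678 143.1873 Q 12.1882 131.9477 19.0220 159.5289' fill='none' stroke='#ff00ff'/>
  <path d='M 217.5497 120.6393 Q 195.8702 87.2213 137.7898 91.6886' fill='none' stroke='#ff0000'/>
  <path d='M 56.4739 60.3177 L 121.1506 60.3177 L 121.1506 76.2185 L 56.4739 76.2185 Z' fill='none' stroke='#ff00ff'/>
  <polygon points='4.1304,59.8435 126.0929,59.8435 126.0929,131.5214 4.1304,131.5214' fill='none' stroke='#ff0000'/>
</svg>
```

1 u = 1 mm; y_m = 189.9426 − y.

[1] `<path>` open polyline, #ff0000→cut S776 F1268: (240.9441,171.7587) → (94.9318,27.7760) → (259.7345,16.1306) → (227.6515,42.8688) → (103.3552,181.3990)

[2] `<polygon>` rectangle, #ff0000→cut S776 F1268: (77.0827,157.2307) → (129.8380,157.2307) → (129.8380,137.9115) → (77.0827,137.9115) → (77.0827,157.2307) (closed)

[3] `<path>` quadratic bezier, #ff00ff→engrave S161 F2561: (36.9678,46.7553) → (23.9607,49.9349) → (17.9787,44.4877) → (19.0220,30.4137)

[4] `<path>` quadratic bezier, #ff0000→cut S776 F1268: (217.5497,69.3033) → (199.0522,87.3725) → (172.4655,97.0227) → (137.7898,98.2540)

[5] `<path>` rectangle, #ff00ff→engrave S161 F2561: (56.4739,129.6249) → (121.1506,129.6249) → (121.1506,113.7241) → (56.4739,113.7241) → (56.4739,129.6249) (closed)

[6] `<polygon>` rectangle, #ff0000→cut S776 F1268: (4.1304,130.0991) → (126.0929,130.0991) → (126.0929,58.4212) → (4.1304,58.4212) → (4.1304,130.0991) (closed)

G21
G90
G0 X240.9441 Y171.7587
M3 S776
G1 X94.9318 Y27.7760 F1268
G1 X259.7345 Y16.1306
G1 X227.6515 Y42.8688
G1 X103.3552 Y181.3990
M5
G0 X77.0827 Y157.2307
M3 S776
G1 X129.8380 Y157.2307 F1268
G1 X129.8380 Y137.9115
G1 X77.0827 Y137.9115
G1 X77.0827 Y157.2307
M5
G0 X36.9678 Y46.7553
M3 S161
G1 X23.9607 Y49.9349 F2561
G1 X17.9787 Y44.4877
G1 X19.0220 Y30.4137
M5
G0 X217.5497 Y69.3033
M3 S776
G1 X199.0522 Y87.3725 F1268
G1 X172.4655 Y97.0227
G1 X137.7898 Y98.2540
M5
G0 X56.4739 Y129.6249
M3 S161
G1 X121.1506 Y129.6249 F2561
G1 X121.1506 Y113.7241
G1 X56.4739 Y113.7241
G1 X56.4739 Y129.6249
M5
G0 X4.1304 Y130.0991
M3 S776
G1 X126.0929 Y130.0991 F1268
G1 X126.0929 Y58.4212
G1 X4.1304 Y58.4212
G1 X4.1304 Y130.0991
M5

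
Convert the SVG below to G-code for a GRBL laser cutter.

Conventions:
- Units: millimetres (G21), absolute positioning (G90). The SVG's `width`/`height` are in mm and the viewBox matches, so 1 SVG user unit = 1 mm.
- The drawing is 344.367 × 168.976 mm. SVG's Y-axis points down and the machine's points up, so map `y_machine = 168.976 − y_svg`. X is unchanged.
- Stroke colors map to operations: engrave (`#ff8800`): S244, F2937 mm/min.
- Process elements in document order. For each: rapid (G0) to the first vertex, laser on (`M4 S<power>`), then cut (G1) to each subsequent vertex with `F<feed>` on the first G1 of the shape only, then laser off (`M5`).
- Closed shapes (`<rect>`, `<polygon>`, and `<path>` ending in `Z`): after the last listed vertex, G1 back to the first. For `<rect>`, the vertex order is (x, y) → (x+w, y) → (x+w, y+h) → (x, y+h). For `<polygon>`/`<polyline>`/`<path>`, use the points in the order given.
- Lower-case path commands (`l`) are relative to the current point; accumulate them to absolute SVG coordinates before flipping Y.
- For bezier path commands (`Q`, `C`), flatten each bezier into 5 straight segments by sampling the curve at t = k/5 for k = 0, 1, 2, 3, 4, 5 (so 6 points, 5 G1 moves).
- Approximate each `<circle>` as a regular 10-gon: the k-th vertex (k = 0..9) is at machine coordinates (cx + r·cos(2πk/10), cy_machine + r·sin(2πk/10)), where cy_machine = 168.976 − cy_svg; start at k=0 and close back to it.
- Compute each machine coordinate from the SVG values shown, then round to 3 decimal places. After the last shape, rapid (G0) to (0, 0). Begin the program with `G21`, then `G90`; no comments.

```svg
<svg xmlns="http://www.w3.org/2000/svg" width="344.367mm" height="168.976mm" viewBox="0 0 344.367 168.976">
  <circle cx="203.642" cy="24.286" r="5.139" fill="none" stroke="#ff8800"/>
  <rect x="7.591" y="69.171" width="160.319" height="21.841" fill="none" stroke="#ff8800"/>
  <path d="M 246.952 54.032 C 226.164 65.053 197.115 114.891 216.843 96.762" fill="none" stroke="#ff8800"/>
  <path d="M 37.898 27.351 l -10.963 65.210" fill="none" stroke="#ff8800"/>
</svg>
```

1 u = 1 mm; y_m = 168.976 − y.

[1] `<circle>` circle, #ff8800→engrave S244 F2937: (208.781,144.690) → (207.800,147.711) → (205.230,149.577) → (202.054,149.577) → (199.484,147.711) → (198.503,144.690) → (199.484,141.669) → (202.054,139.803) → (205.230,139.803) → (207.800,141.669) → (208.781,144.690) (closed)

[2] `<rect>` rectangle, #ff8800→engrave S244 F2937: (7.591,99.805) → (167.910,99.805) → (167.910,77.964) → (7.591,77.964) → (7.591,99.805) (closed)

[3] `<path>` cubic bezier, #ff8800→engrave S244 F2937: (246.952,114.944) → (233.944,104.528) → (221.692,89.921) → (212.932,76.249) → (210.403,68.638) → (216.843,72.214)

[4] `<path>` line segment, #ff8800→engrave S244 F2937: (37.898,141.625) → (26.935,76.415)

G21
G90
G0 X208.781 Y144.690
M4 S244
G1 X207.800 Y147.711 F2937
G1 X205.230 Y149.577
G1 X202.054 Y149.577
G1 X199.484 Y147.711
G1 X198.503 Y144.690
G1 X199.484 Y141.669
G1 X202.054 Y139.803
G1 X205.230 Y139.803
G1 X207.800 Y141.669
G1 X208.781 Y144.690
M5
G0 X7.591 Y99.805
M4 S244
G1 X167.910 Y99.805 F2937
G1 X167.910 Y77.964
G1 X7.591 Y77.964
G1 X7.591 Y99.805
M5
G0 X246.952 Y114.944
M4 S244
G1 X233.944 Y104.528 F2937
G1 X221.692 Y89.921
G1 X212.932 Y76.249
G1 X210.403 Y68.638
G1 X216.843 Y72.214
M5
G0 X37.898 Y141.625
M4 S244
G1 X26.935 Y76.415 F2937
M5
G0 X0.000 Y0.000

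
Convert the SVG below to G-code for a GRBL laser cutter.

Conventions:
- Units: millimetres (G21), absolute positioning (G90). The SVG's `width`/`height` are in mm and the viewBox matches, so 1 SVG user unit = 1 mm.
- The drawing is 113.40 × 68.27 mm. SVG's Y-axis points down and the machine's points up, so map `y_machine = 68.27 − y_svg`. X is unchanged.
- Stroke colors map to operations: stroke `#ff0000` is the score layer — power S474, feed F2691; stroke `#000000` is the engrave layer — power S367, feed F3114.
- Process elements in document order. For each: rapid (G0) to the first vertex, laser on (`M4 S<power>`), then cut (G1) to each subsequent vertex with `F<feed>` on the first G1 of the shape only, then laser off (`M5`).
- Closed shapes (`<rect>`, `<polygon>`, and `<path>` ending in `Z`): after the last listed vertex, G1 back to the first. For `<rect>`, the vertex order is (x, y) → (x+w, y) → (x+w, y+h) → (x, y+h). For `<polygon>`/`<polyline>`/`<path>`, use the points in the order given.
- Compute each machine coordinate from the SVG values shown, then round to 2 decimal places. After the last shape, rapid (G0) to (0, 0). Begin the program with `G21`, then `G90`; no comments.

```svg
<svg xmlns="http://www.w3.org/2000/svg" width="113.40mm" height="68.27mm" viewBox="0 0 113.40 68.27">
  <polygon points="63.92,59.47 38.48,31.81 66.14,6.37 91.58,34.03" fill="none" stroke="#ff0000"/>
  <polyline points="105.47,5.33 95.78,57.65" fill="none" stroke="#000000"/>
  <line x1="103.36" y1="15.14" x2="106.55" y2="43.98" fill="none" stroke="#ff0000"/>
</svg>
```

viewBox `0 0 113.40 68.27` with mm width/height → 1 unit = 1 mm. Flip: y_m = 68.27 − y_svg.

**Shape 1** — `<polygon>` regular polygon, stroke `#ff0000` → score (S474, F2691). Machine vertices: (63.92,8.80) → (38.48,36.46) → (66.14,61.90) → (91.58,34.24) → (63.92,8.80). Closed: final G1 returns to the first vertex.

**Shape 2** — `<polyline>` line segment, stroke `#000000` → engrave (S367, F3114). Machine vertices: (105.47,62.94) → (95.78,10.62). Open path.

**Shape 3** — `<line>` line segment, stroke `#ff0000` → score (S474, F2691). Machine vertices: (103.36,53.13) → (106.55,24.29). Open path.

G21
G90
G0 X63.92 Y8.80
M4 S474
G1 X38.48 Y36.46 F2691
G1 X66.14 Y61.90
G1 X91.58 Y34.24
G1 X63.92 Y8.80
M5
G0 X105.47 Y62.94
M4 S367
G1 X95.78 Y10.62 F3114
M5
G0 X103.36 Y53.13
M4 S474
G1 X106.55 Y24.29 F2691
M5
G0 X0.00 Y0.00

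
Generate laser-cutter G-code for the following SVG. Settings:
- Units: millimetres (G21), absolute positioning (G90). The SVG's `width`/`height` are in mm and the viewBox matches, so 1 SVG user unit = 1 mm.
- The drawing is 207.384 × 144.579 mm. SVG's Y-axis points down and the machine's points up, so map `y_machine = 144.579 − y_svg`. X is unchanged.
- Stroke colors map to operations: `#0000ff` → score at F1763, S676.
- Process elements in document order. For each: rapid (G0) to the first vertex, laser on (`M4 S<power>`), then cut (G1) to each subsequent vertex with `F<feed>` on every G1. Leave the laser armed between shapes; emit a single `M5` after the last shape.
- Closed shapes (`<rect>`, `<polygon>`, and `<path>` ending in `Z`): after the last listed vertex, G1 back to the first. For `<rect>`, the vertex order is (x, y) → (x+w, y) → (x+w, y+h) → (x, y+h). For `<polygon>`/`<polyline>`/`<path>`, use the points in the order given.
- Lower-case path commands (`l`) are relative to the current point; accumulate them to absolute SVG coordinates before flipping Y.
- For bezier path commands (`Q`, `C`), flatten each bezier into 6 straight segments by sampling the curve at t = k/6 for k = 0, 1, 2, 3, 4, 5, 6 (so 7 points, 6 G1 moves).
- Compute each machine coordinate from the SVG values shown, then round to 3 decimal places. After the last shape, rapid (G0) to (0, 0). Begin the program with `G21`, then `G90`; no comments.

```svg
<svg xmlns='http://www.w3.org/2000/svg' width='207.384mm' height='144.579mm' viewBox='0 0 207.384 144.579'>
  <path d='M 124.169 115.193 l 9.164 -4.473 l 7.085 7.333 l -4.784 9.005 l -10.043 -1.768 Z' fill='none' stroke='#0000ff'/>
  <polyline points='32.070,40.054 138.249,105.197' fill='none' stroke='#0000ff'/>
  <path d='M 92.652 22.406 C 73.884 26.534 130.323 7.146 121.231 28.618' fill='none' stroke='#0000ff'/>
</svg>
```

viewBox `0 0 207.384 144.579` with mm width/height → 1 unit = 1 mm. Flip: y_m = 144.579 − y_svg.

**Shape 1** — `<path>` regular polygon, stroke `#0000ff` → score (S676, F1763). Machine vertices: (124.169,29.386) → (133.333,33.859) → (140.418,26.526) → (135.634,17.521) → (125.591,19.289) → (124.169,29.386). Closed: final G1 returns to the first vertex.

**Shape 2** — `<polyline>` line segment, stroke `#0000ff` → score (S676, F1763). Machine vertices: (32.070,104.525) → (138.249,39.382). Open path.

**Shape 3** — `<path>` cubic bezier, stroke `#0000ff` → score (S676, F1763). Control points (SVG): P0=(92.652,22.406), P1=(73.884,26.534), P2=(130.323,7.146), P3=(121.231,28.618); sampled at t=k/6. Machine vertices: (92.652,122.173) → (88.884,121.771) → (93.740,123.499) → (103.313,125.571) → (113.692,126.197) → (120.968,123.590) → (121.231,115.961). Open path.

G21
G90
G0 X124.169 Y29.386
M4 S676
G1 X133.333 Y33.859 F1763
G1 X140.418 Y26.526 F1763
G1 X135.634 Y17.521 F1763
G1 X125.591 Y19.289 F1763
G1 X124.169 Y29.386 F1763
G0 X32.070 Y104.525
M4 S676
G1 X138.249 Y39.382 F1763
G0 X92.652 Y122.173
M4 S676
G1 X88.884 Y121.771 F1763
G1 X93.740 Y123.499 F1763
G1 X103.313 Y125.571 F1763
G1 X113.692 Y126.197 F1763
G1 X120.968 Y123.590 F1763
G1 X121.231 Y115.961 F1763
M5
G0 X0.000 Y0.000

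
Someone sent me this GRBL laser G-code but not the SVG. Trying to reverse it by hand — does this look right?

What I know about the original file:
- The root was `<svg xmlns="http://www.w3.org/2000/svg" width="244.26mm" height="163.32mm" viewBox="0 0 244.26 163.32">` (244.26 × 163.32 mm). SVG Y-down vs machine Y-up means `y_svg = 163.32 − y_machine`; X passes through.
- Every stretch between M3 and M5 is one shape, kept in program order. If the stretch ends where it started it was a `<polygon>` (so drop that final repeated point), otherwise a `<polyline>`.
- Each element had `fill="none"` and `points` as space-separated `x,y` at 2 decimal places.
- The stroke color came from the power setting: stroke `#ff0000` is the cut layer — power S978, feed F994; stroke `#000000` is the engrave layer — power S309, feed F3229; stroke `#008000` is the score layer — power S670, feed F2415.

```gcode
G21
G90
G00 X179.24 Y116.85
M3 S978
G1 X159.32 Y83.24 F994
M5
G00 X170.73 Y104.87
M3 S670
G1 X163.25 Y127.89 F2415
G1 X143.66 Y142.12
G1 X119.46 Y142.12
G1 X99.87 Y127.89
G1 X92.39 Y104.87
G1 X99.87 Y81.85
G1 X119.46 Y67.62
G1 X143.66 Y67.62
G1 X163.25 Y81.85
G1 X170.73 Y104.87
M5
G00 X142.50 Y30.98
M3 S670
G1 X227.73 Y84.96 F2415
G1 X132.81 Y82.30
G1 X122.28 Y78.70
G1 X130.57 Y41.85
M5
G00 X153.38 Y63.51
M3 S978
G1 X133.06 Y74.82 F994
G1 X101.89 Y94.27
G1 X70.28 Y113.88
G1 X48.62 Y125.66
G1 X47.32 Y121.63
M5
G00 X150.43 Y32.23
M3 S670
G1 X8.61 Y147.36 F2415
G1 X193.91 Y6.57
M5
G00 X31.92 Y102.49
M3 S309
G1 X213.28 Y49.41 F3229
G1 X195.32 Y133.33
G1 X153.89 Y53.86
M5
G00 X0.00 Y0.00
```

<svg xmlns="http://www.w3.org/2000/svg" width="244.26mm" height="163.32mm" viewBox="0 0 244.26 163.32">
  <polyline points="179.24,46.47 159.32,80.08" fill="none" stroke="#ff0000"/>
  <polygon points="170.73,58.45 163.25,35.43 143.66,21.20 119.46,21.20 99.87,35.43 92.39,58.45 99.87,81.47 119.46,95.70 143.66,95.70 163.25,81.47" fill="none" stroke="#008000"/>
  <polyline points="142.50,132.34 227.73,78.36 132.81,81.02 122.28,84.62 130.57,121.47" fill="none" stroke="#008000"/>
  <polyline points="153.38,99.81 133.06,88.50 101.89,69.05 70.28,49.44 48.62,37.66 47.32,41.69" fill="none" stroke="#ff0000"/>
  <polyline points="150.43,131.09 8.61,15.96 193.91,156.75" fill="none" stroke="#008000"/>
  <polyline points="31.92,60.83 213.28,113.91 195.32,29.99 153.89,109.46" fill="none" stroke="#000000"/>
</svg>

Machine Y-up, SVG Y-down with viewBox height 163.32, so y_svg = 163.32 − y_machine; X carries over.

Run 1: power S978 maps to stroke `#ff0000` (cut). The run is open, so emit a `<polyline>` with points (Y-flipped): 179.24,46.47 159.32,80.08.

Run 2: S670 ⇒ score layer `#008000`. The run returns to its start, so emit a `<polygon>` with points (Y-flipped): 170.73,58.45 163.25,35.43 143.66,21.20 119.46,21.20 99.87,35.43 92.39,58.45 99.87,81.47 119.46,95.70 143.66,95.70 163.25,81.47.

Run 3: the run's S670 means `#008000` (score). The run is open, so emit a `<polyline>` with points (Y-flipped): 142.50,132.34 227.73,78.36 132.81,81.02 122.28,84.62 130.57,121.47.

Run 4: the run's S978 means `#ff0000` (cut). The run is open, so emit a `<polyline>` with points (Y-flipped): 153.38,99.81 133.06,88.50 101.89,69.05 70.28,49.44 48.62,37.66 47.32,41.69.

Run 5: power S670 maps to stroke `#008000` (score). The run is open, so emit a `<polyline>` with points (Y-flipped): 150.43,131.09 8.61,15.96 193.91,156.75.

Run 6: power S309 maps to stroke `#000000` (engrave). The run is open, so emit a `<polyline>` with points (Y-flipped): 31.92,60.83 213.28,113.91 195.32,29.99 153.89,109.46.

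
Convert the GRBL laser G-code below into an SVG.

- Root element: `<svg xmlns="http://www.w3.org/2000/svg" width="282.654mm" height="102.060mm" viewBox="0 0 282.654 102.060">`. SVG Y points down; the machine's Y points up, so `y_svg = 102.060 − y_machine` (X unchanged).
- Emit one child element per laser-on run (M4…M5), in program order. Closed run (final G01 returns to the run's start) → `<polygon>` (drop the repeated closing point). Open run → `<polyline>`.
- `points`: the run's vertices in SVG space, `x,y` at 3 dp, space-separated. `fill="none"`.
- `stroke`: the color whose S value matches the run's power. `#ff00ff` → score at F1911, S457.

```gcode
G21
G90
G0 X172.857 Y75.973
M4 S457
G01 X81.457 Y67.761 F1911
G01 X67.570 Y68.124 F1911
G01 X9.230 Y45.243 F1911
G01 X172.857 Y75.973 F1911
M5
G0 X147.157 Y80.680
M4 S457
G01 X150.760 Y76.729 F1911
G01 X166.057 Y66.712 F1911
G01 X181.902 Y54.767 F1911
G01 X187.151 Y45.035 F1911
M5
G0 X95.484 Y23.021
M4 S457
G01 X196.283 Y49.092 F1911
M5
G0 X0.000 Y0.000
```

Machine Y-up, SVG Y-down with viewBox height 102.060, so y_svg = 102.060 − y_machine; X carries over. Every run uses S457, so all elements get stroke `#ff00ff` (score).

Run 1: The run returns to its start, so emit a `<polygon>` with points (Y-flipped): 172.857,26.087 81.457,34.299 67.570,33.936 9.230,56.817.

Run 2: The run is open, so emit a `<polyline>` with points (Y-flipped): 147.157,21.380 150.760,25.331 166.057,35.348 181.902,47.293 187.151,57.025.

Run 3: The run is open, so emit a `<polyline>` with points (Y-flipped): 95.484,79.039 196.283,52.968.

<svg xmlns="http://www.w3.org/2000/svg" width="282.654mm" height="102.060mm" viewBox="0 0 282.654 102.060">
  <polygon points="172.857,26.087 81.457,34.299 67.570,33.936 9.230,56.817" fill="none" stroke="#ff00ff"/>
  <polyline points="147.157,21.380 150.760,25.331 166.057,35.348 181.902,47.293 187.151,57.025" fill="none" stroke="#ff00ff"/>
  <polyline points="95.484,79.039 196.283,52.968" fill="none" stroke="#ff00ff"/>
</svg>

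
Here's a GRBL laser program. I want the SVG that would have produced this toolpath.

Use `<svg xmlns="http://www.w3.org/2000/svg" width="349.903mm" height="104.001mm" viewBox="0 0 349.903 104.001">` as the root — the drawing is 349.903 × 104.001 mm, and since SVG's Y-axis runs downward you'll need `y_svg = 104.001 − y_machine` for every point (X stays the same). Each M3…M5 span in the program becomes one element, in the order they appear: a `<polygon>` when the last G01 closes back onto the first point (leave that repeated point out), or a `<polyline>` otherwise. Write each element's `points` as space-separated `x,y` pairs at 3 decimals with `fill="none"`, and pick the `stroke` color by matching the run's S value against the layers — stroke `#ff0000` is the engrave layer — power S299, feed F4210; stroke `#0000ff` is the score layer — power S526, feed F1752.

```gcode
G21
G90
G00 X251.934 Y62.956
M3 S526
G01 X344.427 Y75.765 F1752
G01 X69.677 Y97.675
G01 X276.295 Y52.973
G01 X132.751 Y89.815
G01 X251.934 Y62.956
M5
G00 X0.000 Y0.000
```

Machine Y-up, SVG Y-down with viewBox height 104.001, so y_svg = 104.001 − y_machine; X carries over. Every run uses S526, so all elements get stroke `#0000ff` (score).

Run 1: The run returns to its start, so emit a `<polygon>` with points (Y-flipped): 251.934,41.045 344.427,28.236 69.677,6.326 276.295,51.028 132.751,14.186.

<svg xmlns="http://www.w3.org/2000/svg" width="349.903mm" height="104.001mm" viewBox="0 0 349.903 104.001">
  <polygon points="251.934,41.045 344.427,28.236 69.677,6.326 276.295,51.028 132.751,14.186" fill="none" stroke="#0000ff"/>
</svg>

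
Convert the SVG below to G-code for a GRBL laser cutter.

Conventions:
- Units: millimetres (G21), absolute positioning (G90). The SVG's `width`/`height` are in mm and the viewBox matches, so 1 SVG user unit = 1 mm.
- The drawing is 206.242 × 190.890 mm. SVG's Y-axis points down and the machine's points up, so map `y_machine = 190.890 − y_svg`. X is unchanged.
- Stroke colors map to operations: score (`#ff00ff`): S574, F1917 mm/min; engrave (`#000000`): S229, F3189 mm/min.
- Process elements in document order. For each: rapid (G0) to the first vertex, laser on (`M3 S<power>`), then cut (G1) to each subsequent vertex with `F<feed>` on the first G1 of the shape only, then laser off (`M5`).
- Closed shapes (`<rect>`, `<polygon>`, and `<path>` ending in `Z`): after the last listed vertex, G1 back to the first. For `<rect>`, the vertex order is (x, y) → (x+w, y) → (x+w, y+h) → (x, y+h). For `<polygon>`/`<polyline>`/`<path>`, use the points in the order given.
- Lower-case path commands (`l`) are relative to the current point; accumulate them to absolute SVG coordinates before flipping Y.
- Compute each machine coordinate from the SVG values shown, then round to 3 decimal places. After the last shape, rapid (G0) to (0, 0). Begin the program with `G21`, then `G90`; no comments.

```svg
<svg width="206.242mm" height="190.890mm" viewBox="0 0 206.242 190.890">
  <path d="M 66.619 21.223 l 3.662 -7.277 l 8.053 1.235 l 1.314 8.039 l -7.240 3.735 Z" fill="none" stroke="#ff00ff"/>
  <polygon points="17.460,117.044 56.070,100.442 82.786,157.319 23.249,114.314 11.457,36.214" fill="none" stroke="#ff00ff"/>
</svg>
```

Since the viewBox matches the mm dimensions, user units are millimetres directly. The only transform is the Y-flip y_m = 190.890 − y_svg.

Shape 1 is a regular polygon drawn with `<path>`. Its stroke #ff00ff means score at S574, F1917. After flipping Y the toolpath is (66.619,169.667) → (70.281,176.944) → (78.334,175.709) → (79.648,167.670) → (72.408,163.935) → (66.619,169.667), returning to the start.

Shape 2 is a closed polygon drawn with `<polygon>`. Its stroke #ff00ff means score at S574, F1917. After flipping Y the toolpath is (17.460,73.846) → (56.070,90.448) → (82.786,33.571) → (23.249,76.576) → (11.457,154.676) → (17.460,73.846), returning to the start.

G21
G90
G0 X66.619 Y169.667
M3 S574
G1 X70.281 Y176.944 F1917
G1 X78.334 Y175.709
G1 X79.648 Y167.670
G1 X72.408 Y163.935
G1 X66.619 Y169.667
M5
G0 X17.460 Y73.846
M3 S574
G1 X56.070 Y90.448 F1917
G1 X82.786 Y33.571
G1 X23.249 Y76.576
G1 X11.457 Y154.676
G1 X17.460 Y73.846
M5
G0 X0.000 Y0.000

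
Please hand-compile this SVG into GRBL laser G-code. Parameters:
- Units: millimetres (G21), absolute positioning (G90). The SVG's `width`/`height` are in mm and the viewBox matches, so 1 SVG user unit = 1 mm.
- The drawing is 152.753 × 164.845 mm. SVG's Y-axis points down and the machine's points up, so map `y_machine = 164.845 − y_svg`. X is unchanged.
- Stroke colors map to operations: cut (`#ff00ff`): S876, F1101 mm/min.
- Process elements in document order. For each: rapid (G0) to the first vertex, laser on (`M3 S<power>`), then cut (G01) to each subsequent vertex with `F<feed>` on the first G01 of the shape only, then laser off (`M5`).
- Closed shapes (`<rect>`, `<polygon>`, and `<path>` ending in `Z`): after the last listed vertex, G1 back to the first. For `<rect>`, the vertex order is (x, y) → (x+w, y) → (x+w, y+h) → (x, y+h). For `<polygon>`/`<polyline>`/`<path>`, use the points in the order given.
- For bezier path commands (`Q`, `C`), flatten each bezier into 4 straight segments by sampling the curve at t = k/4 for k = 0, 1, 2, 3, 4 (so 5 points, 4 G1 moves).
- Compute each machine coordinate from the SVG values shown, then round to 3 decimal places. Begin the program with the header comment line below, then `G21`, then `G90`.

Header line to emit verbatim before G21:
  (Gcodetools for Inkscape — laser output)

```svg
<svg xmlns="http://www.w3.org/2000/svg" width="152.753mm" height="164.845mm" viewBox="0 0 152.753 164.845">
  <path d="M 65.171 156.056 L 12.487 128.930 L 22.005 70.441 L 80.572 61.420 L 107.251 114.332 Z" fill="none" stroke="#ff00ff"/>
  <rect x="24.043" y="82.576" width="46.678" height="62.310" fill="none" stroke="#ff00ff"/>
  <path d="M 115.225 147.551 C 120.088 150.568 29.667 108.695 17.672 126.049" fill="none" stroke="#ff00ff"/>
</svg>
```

(Gcodetools for Inkscape — laser output)
G21
G90
G0 X65.171 Y8.789
M3 S876
G01 X12.487 Y35.915 F1101
G01 X22.005 Y94.404
G01 X80.572 Y103.425
G01 X107.251 Y50.513
G01 X65.171 Y8.789
M5
G0 X24.043 Y82.269
M3 S876
G01 X70.721 Y82.269 F1101
G01 X70.721 Y19.959
G01 X24.043 Y19.959
G01 X24.043 Y82.269
M5
G0 X115.225 Y17.294
M3 S876
G01 X103.721 Y21.821 F1101
G01 X72.770 Y33.421
G01 X38.659 Y42.333
G01 X17.672 Y38.796
M5

1 u = 1 mm; y_m = 164.845 − y.

[1] `<path>` regular polygon, #ff00ff→cut S876 F1101: (65.171,8.789) → (12.487,35.915) → (22.005,94.404) → (80.572,103.425) → (107.251,50.513) → (65.171,8.789) (closed)

[2] `<rect>` rectangle, #ff00ff→cut S876 F1101: (24.043,82.269) → (70.721,82.269) → (70.721,19.959) → (24.043,19.959) → (24.043,82.269) (closed)

[3] `<path>` cubic bezier, #ff00ff→cut S876 F1101: (115.225,17.294) → (103.721,21.821) → (72.770,33.421) → (38.659,42.333) → (17.672,38.796)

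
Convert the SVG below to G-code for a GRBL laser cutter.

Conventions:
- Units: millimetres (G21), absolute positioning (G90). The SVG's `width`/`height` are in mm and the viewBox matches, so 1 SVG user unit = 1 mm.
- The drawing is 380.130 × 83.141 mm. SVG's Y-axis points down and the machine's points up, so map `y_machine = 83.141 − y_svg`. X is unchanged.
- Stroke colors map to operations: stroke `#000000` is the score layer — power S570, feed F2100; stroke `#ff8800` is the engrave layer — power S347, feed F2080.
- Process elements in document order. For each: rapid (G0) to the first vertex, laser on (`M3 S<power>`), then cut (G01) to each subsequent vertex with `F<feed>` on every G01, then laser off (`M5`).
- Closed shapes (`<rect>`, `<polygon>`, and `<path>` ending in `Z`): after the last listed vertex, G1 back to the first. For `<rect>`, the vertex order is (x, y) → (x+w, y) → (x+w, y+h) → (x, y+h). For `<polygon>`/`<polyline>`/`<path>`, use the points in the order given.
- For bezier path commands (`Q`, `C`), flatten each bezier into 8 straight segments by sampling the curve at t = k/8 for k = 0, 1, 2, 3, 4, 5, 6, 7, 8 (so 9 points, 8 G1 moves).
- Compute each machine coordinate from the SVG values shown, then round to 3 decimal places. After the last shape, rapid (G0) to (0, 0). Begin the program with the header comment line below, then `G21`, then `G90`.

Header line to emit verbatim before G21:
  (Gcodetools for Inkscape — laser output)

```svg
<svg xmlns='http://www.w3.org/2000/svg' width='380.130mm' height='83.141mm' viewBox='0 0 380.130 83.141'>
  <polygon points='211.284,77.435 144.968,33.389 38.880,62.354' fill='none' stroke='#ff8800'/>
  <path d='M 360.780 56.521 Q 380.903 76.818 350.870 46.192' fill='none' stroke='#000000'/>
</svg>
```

Since the viewBox matches the mm dimensions, user units are millimetres directly. The only transform is the Y-flip y_m = 83.141 − y_svg.

Shape 1 is a closed polygon drawn with `<polygon>`. Its stroke #ff8800 means engrave at S347, F2080. After flipping Y the toolpath is (211.284,5.706) → (144.968,49.752) → (38.880,20.787) → (211.284,5.706), returning to the start.

Shape 2 is a quadratic bezier drawn with `<path>`. Its stroke #000000 means score at S570, F2100. After flipping Y the toolpath is (360.780,26.620) → (365.027,22.341) → (367.707,19.654) → (368.819,18.558) → (368.364,19.054) → (366.342,21.141) → (362.752,24.819) → (357.595,30.088) → (350.870,36.949).

(Gcodetools for Inkscape — laser output)
G21
G90
G0 X211.284 Y5.706
M3 S347
G01 X144.968 Y49.752 F2080
G01 X38.880 Y20.787 F2080
G01 X211.284 Y5.706 F2080
M5
G0 X360.780 Y26.620
M3 S570
G01 X365.027 Y22.341 F2100
G01 X367.707 Y19.654 F2100
G01 X368.819 Y18.558 F2100
G01 X368.364 Y19.054 F2100
G01 X366.342 Y21.141 F2100
G01 X362.752 Y24.819 F2100
G01 X357.595 Y30.088 F2100
G01 X350.870 Y36.949 F2100
M5
G0 X0.000 Y0.000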